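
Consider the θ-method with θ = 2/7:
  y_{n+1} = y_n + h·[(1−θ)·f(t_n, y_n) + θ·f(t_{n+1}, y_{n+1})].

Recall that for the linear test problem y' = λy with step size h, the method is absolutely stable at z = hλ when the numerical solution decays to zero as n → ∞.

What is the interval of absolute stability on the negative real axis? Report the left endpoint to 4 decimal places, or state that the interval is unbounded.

z∈(-4.6667,0).

On y'=λy, z=hλ:
  y_{n+1} = y_n + z·[5/7·y_n + 2/7·y_{n+1}] ⇒ (1 − 2/7z)y_{n+1} = (1 + 5/7z)y_n
  so R(z) = (1 + 5/7z)/(1 − 2/7z).

Find x<0 with |R(x)|<1.
x=-0.43: |R|=0.6170
R=−1: 1+5/7x = −1+2/7x ⇒ -3/7x=2 ⇒ x=2/(-3/7)=-4.6667
Confirm numerically:
  x=-3.874: |R|=0.83876 <1
  x=-3.356: |R|=0.71324 <1
  x=-3.131: |R|=0.65262 <1
  x=-5.170: |R|=1.08708 >1
  x=-5.049: |R|=1.06708 >1
  x=-4.829: |R|=1.02924 >1
So |R|<1 on (-4.6667, 0).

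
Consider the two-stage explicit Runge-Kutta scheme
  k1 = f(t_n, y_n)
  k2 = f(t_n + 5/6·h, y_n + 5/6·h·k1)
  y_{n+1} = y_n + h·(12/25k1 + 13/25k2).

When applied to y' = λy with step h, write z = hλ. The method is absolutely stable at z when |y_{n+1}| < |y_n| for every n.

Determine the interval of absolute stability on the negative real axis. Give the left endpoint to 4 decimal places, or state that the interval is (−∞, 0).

(-2.3077, 0).

With y'=λy (z=hλ):
  k1=λy_n ⇒ h·k1=z·y_n;  k2=λ(1+5/6z)y_n ⇒ h·k2=z(1+5/6z)y_n
  y_{n+1}/y_n = 1 + 12/25z + 13/25z(1+5/6z) = 1 + z + 13/30z²
  ⇒ R(z) = 1 + z + 13/30z².

Need |R(x)|<1, x<0.
x=-1.56: |R|=0.4946
R=1: x+13/30x²=0 ⇒ x=−30/13=-2.3077; min R=1−1/(4·13/30)=0.4231>−1
Confirm numerically:
  x=-1.676: |R|=0.54122 <1
  x=-1.388: |R|=0.44684 <1
  x=-0.930: |R|=0.44479 <1
  x=-2.740: |R|=1.51329 >1
  x=-2.666: |R|=1.41394 >1
Stable set (-2.3077, 0).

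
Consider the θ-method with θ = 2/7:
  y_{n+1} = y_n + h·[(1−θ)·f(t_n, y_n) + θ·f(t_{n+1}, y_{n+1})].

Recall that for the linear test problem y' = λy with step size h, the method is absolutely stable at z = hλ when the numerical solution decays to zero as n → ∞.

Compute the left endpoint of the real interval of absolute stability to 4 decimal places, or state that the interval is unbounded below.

Test eqn y'=λy, z=hλ:
  y_{n+1} = y_n + z·[5/7·y_n + 2/7·y_{n+1}] ⇒ (1 − 2/7z)y_{n+1} = (1 + 5/7z)y_n
  ⇒ R(z) = (1 + 5/7z)/(1 − 2/7z).

Solve |R(x)|<1 on ℝ⁻.
x=-0.51: |R|=0.5549
R=−1: 1+5/7x = −1+2/7x ⇒ -3/7x=2 ⇒ x=2/(-3/7)=-4.6667
Confirm numerically:
  x=-4.525: |R|=0.97352 <1
  x=-4.179: |R|=0.90474 <1
  x=-3.583: |R|=0.77051 <1
  x=-2.823: |R|=0.56263 <1
  x=-4.963: |R|=1.05252 >1
  x=-4.943: |R|=1.04909 >1
  x=-4.880: |R|=1.03819 >1
So |R|<1 on (-4.6667, 0).

z* = -4.6667.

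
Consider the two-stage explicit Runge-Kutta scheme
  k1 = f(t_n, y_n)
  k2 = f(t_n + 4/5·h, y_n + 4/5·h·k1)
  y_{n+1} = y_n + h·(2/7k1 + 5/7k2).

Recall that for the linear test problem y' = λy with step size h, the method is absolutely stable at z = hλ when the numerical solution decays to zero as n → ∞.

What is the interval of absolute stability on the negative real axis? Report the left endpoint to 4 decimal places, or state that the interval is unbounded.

On y'=λy, z=hλ:
  k1=λy_n ⇒ h·k1=z·y_n;  k2=λ(1+4/5z)y_n ⇒ h·k2=z(1+4/5z)y_n
  y_{n+1}/y_n = 1 + 2/7z + 5/7z(1+4/5z) = 1 + z + 4/7z²
  Hence R(z) = 1 + z + 4/7z².

Find x<0 with |R(x)|<1.
x=-1.57: |R|=0.8385
R=1: x+4/7x²=0 ⇒ x=−7/4=-1.7500; min R=1−1/(4·4/7)=0.5625>−1
Confirm numerically:
  x=-1.648: |R|=0.90395 <1
  x=-1.612: |R|=0.87288 <1
  x=-1.606: |R|=0.86785 <1
  x=-2.248: |R|=1.63972 >1
  x=-1.823: |R|=1.07605 >1
Stable set (-1.7500, 0).

(-1.7500, 0).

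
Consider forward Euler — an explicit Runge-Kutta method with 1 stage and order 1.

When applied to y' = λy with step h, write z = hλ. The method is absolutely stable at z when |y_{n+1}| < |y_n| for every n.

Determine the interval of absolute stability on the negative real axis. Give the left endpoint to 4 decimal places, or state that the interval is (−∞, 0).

On y'=λy, z=hλ:
  order 1, 1-stage ⇒ R(z)=1+z
  (e.g. R(-0.55)=0.45000, |R|=0.45000)

Boundary: |R(x)|=1, x<0.
x=-0.55: |R|=0.4500
|R(-2.35)|=1.3500 |R(-2.21)|=1.2100 |R(-1.48)|=0.4800
Bisect:
  x_lo=-2.7286 |R|=1.7286  x_hi=-0.1398 |R|=0.8602
  mid=-1.43422 |R|=0.43422 →hi
  mid=-2.08143 |R|=1.08143 →lo
  mid=-1.75783 |R|=0.75783 →hi
  mid=-1.91963 |R|=0.91963 →hi
  mid=-2.00053 |R|=1.00053 →lo
  mid=-1.96008 |R|=0.96008 →hi
  mid=-1.98031 |R|=0.98031 →hi
  mid=-1.99042 |R|=0.99042 →hi
  ...
  [-2.00006,-1.99990] ⇒ x*=-2.0000
Stable set (-2.0000, 0).

z∈(-2.0000,0).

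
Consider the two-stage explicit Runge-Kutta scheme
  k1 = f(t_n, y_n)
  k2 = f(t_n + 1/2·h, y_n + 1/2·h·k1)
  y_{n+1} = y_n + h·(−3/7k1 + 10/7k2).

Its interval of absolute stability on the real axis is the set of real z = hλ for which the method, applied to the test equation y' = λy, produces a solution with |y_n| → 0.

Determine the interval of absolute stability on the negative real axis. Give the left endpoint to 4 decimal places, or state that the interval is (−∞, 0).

(-1.4000, 0).

Set f=λy, z=hλ:
  k1=λy_n ⇒ h·k1=z·y_n;  k2=λ(1+1/2z)y_n ⇒ h·k2=z(1+1/2z)y_n
  y_{n+1}/y_n = 1 − 3/7z + 10/7z(1+1/2z) = 1 + z + 5/7z²
  R(z) = 1 + z + 5/7z².

Boundary: |R(x)|=1, x<0.
x=-0.7: |R|=0.6500
R=1: x+5/7x²=0 ⇒ x=−7/5=-1.4000; min R=1−1/(4·5/7)=0.6500>−1
Confirm numerically:
  x=-1.151: |R|=0.79529 <1
  x=-1.094: |R|=0.76088 <1
  x=-0.957: |R|=0.69718 <1
  x=-0.641: |R|=0.65249 <1
  x=-1.803: |R|=1.51901 >1
  x=-1.732: |R|=1.41073 >1
  x=-1.509: |R|=1.11749 >1
Stable set (-1.4000, 0).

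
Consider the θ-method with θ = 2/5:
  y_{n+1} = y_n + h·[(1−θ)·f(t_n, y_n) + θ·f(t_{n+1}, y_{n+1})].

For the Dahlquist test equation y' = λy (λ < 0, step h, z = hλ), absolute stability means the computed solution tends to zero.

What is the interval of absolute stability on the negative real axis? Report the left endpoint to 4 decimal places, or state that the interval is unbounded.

(-10.0000, 0).

Set f=λy, z=hλ:
  y_{n+1} = y_n + z·[3/5·y_n + 2/5·y_{n+1}] ⇒ (1 − 2/5z)y_{n+1} = (1 + 3/5z)y_n
  ⇒ R(z) = (1 + 3/5z)/(1 − 2/5z).

Solve |R(x)|<1 on ℝ⁻.
x=-0.6: |R|=0.5161
R=−1: 1+3/5x = −1+2/5x ⇒ -1/5x=2 ⇒ x=2/(-1/5)=-10.0000
Confirm numerically:
  x=-6.643: |R|=0.81642 <1
  x=-6.098: |R|=0.77309 <1
  x=-5.684: |R|=0.73631 <1
  x=-4.190: |R|=0.56577 <1
  x=-10.311: |R|=1.01214 >1
  x=-10.254: |R|=1.00996 >1
Interval (-10.0000, 0).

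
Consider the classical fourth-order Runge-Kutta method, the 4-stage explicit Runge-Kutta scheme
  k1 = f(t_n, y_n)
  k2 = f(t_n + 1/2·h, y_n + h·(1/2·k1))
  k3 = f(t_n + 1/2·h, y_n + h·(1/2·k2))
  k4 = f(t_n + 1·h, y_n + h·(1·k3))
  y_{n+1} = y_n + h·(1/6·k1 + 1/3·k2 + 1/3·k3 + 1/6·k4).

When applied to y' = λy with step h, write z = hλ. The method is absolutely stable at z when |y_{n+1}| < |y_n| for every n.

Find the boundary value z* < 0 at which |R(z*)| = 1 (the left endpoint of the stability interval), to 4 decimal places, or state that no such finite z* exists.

Set f=λy, z=hλ:
  order 4, 4-stage ⇒ R(z)=1+z+z^2/2+z^3/6+z^4/24
  (e.g. R(-1.27)=0.30345, |R|=0.30345)

Find x<0 with |R(x)|<1.
x=-1.27: |R|=0.3034
|R(-2.79)|=1.0071 |R(-2.76)|=0.9625 |R(-1.41)|=0.2815
Bisect:
  x_lo=-3.4121 |R|=2.4361  x_hi=-0.2262 |R|=0.7976
  mid=-1.81915 |R|=0.28846 →hi
  mid=-2.61564 |R|=0.77293 →hi
  mid=-3.01389 |R|=1.40302 →lo
  mid=-2.81477 |R|=1.04535 →lo
  mid=-2.71520 |R|=0.89937 →hi
  mid=-2.76499 |R|=0.96981 →hi
  mid=-2.78988 |R|=1.00693 →lo
  mid=-2.77743 |R|=0.98821 →hi
  mid=-2.78365 |R|=0.99753 →hi
  ...
  [-2.78540,-2.78521] ⇒ x*=-2.7853
Interval (-2.7853, 0).

z* = -2.7853.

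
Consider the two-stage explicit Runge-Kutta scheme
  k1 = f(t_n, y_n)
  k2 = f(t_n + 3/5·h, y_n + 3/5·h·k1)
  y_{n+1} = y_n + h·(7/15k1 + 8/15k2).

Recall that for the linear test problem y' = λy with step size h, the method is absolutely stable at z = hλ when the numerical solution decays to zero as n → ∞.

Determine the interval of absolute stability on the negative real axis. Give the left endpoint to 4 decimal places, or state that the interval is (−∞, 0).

(-3.1250, 0).

With y'=λy (z=hλ):
  k1=λy_n ⇒ h·k1=z·y_n;  k2=λ(1+3/5z)y_n ⇒ h·k2=z(1+3/5z)y_n
  y_{n+1}/y_n = 1 + 7/15z + 8/15z(1+3/5z) = 1 + z + 8/25z²
  ⇒ R(z) = 1 + z + 8/25z².

Boundary: |R(x)|=1, x<0.
x=-0.85: |R|=0.3812
R=1: x+8/25x²=0 ⇒ x=−25/8=-3.1250; min R=1−1/(4·8/25)=0.2188>−1
Confirm numerically:
  x=-3.058: |R|=0.93444 <1
  x=-2.812: |R|=0.71835 <1
  x=-2.195: |R|=0.34677 <1
  x=-1.395: |R|=0.22773 <1
  x=-3.521: |R|=1.44618 >1
  x=-3.434: |R|=1.33955 >1
So |R|<1 on (-3.1250, 0).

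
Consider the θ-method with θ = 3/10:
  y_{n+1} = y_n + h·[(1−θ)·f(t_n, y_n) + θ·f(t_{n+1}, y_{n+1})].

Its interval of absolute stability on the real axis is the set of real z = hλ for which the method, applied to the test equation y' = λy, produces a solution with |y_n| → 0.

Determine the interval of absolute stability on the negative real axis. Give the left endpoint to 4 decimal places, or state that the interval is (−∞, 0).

With y'=λy (z=hλ):
  y_{n+1} = y_n + z·[7/10·y_n + 3/10·y_{n+1}] ⇒ (1 − 3/10z)y_{n+1} = (1 + 7/10z)y_n
  Hence R(z) = (1 + 7/10z)/(1 − 3/10z).

Solve |R(x)|<1 on ℝ⁻.
x=-0.92: |R|=0.2790
R=−1: 1+7/10x = −1+3/10x ⇒ -2/5x=2 ⇒ x=2/(-2/5)=-5.0000
Confirm numerically:
  x=-4.089: |R|=0.83635 <1
  x=-3.364: |R|=0.67430 <1
  x=-2.967: |R|=0.56976 <1
  x=-5.365: |R|=1.05595 >1
  x=-5.363: |R|=1.05566 >1
  x=-5.065: |R|=1.01032 >1
Interval (-5.0000, 0).

(-5.0000, 0).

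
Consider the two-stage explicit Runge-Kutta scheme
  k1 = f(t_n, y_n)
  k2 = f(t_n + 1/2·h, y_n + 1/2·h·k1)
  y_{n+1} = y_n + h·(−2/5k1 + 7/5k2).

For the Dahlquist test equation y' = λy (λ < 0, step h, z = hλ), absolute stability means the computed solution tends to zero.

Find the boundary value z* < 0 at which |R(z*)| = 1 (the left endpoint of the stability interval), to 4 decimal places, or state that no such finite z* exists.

z* = -1.4286.

Test eqn y'=λy, z=hλ:
  k1=λy_n ⇒ h·k1=z·y_n;  k2=λ(1+1/2z)y_n ⇒ h·k2=z(1+1/2z)y_n
  y_{n+1}/y_n = 1 − 2/5z + 7/5z(1+1/2z) = 1 + z + 7/10z²
  R(z) = 1 + z + 7/10z².

Need |R(x)|<1, x<0.
x=-1.28: |R|=0.8669
R=1: x+7/10x²=0 ⇒ x=−10/7=-1.4286; min R=1−1/(4·7/10)=0.6429>−1
Confirm numerically:
  x=-1.201: |R|=0.80868 <1
  x=-0.989: |R|=0.69568 <1
  x=-0.793: |R|=0.64719 <1
  x=-0.579: |R|=0.65567 <1
  x=-1.739: |R|=1.37788 >1
  x=-1.602: |R|=1.19448 >1
  x=-1.497: |R|=1.07171 >1
Interval (-1.4286, 0).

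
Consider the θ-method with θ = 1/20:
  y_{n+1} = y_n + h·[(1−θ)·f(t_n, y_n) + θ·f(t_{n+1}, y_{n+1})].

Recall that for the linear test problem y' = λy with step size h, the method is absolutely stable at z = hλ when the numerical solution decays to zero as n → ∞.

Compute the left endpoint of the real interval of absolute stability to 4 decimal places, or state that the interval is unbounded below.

On y'=λy, z=hλ:
  y_{n+1} = y_n + z·[19/20·y_n + 1/20·y_{n+1}] ⇒ (1 − 1/20z)y_{n+1} = (1 + 19/20z)y_n
  so R(z) = (1 + 19/20z)/(1 − 1/20z).

Find x<0 with |R(x)|<1.
x=-1.46: |R|=0.3607
R=−1: 1+19/20x = −1+1/20x ⇒ -9/10x=2 ⇒ x=2/(-9/10)=-2.2222
Confirm numerically:
  x=-2.160: |R|=0.94946 <1
  x=-1.861: |R|=0.70258 <1
  x=-1.741: |R|=0.60158 <1
  x=-1.157: |R|=0.09373 <1
  x=-2.568: |R|=1.27579 >1
  x=-2.531: |R|=1.24668 >1
  x=-2.327: |R|=1.08447 >1
So |R|<1 on (-2.2222, 0).

z* = -2.2222.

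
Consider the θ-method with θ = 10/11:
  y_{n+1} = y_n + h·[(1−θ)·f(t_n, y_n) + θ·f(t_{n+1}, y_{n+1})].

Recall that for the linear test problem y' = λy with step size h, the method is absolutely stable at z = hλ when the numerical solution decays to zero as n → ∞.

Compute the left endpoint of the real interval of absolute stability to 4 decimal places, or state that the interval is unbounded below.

On y'=λy, z=hλ:
  y_{n+1} = y_n + z·[1/11·y_n + 10/11·y_{n+1}] ⇒ (1 − 10/11z)y_{n+1} = (1 + 1/11z)y_n
  R(z) = (1 + 1/11z)/(1 − 10/11z).

Boundary: |R(x)|=1, x<0.
x=-0.48: |R|=0.6658
x=-2: |R|=0.2903
x=-10: |R|=0.0090
x=-100: |R|=0.0880
θ=10/11≥1/2 ⇒ |1+1/11x|<|1−10/11x| ∀x<0 ⇒ stable on all of ℝ⁻.

(−∞, 0) — no finite endpoint.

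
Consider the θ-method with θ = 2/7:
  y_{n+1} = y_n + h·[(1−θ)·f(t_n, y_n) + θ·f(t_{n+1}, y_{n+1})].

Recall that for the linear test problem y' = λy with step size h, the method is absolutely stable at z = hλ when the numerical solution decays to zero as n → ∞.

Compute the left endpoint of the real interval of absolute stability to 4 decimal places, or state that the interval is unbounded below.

z* = -4.6667.

Test eqn y'=λy, z=hλ:
  y_{n+1} = y_n + z·[5/7·y_n + 2/7·y_{n+1}] ⇒ (1 − 2/7z)y_{n+1} = (1 + 5/7z)y_n
  ⇒ R(z) = (1 + 5/7z)/(1 − 2/7z).

Find x<0 with |R(x)|<1.
x=-0.7: |R|=0.4167
R=−1: 1+5/7x = −1+2/7x ⇒ -3/7x=2 ⇒ x=2/(-3/7)=-4.6667
Confirm numerically:
  x=-4.431: |R|=0.95543 <1
  x=-4.011: |R|=0.86906 <1
  x=-3.081: |R|=0.63858 <1
  x=-2.081: |R|=0.30505 <1
  x=-5.244: |R|=1.09904 >1
  x=-4.795: |R|=1.02321 >1
Interval (-4.6667, 0).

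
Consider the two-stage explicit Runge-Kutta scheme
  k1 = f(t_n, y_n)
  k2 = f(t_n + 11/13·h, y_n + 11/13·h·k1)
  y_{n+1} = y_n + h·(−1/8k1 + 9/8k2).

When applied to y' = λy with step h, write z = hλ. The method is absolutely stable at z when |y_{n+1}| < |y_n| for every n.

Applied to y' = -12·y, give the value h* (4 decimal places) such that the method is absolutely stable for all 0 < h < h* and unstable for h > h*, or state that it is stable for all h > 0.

On y'=λy, z=hλ:
  k1=λy_n ⇒ h·k1=z·y_n;  k2=λ(1+11/13z)y_n ⇒ h·k2=z(1+11/13z)y_n
  y_{n+1}/y_n = 1 − 1/8z + 9/8z(1+11/13z) = 1 + z + 99/104z²
  Hence R(z) = 1 + z + 99/104z².

Boundary: |R(x)|=1, x<0.
x=-1.11: |R|=1.0629
R=1: x+99/104x²=0 ⇒ x=−104/99=-1.0505; min R=1−1/(4·99/104)=0.7374>−1
Confirm numerically:
  x=-0.780: |R|=0.79915 <1
  x=-0.714: |R|=0.77129 <1
  x=-0.532: |R|=0.73742 <1
  x=-1.514: |R|=1.66799 >1
  x=-1.253: |R|=1.24153 >1
  x=-1.106: |R|=1.05843 >1
So |R|<1 on (-1.0505, 0).

(-1.0505,0); λ=-12 ⇒ h* = (104/99)/12 = 0.0875.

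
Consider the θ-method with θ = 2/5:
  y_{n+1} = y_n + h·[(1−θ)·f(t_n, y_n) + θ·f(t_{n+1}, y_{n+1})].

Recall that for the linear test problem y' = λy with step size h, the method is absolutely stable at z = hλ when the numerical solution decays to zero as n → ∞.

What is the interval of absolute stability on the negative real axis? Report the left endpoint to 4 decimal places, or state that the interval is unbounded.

Set f=λy, z=hλ:
  y_{n+1} = y_n + z·[3/5·y_n + 2/5·y_{n+1}] ⇒ (1 − 2/5z)y_{n+1} = (1 + 3/5z)y_n
  Hence R(z) = (1 + 3/5z)/(1 − 2/5z).

Solve |R(x)|<1 on ℝ⁻.
x=-1.45: |R|=0.0823
R=−1: 1+3/5x = −1+2/5x ⇒ -1/5x=2 ⇒ x=2/(-1/5)=-10.0000
Confirm numerically:
  x=-9.485: |R|=0.97851 <1
  x=-7.738: |R|=0.88953 <1
  x=-4.875: |R|=0.65254 <1
  x=-4.471: |R|=0.60343 <1
  x=-10.526: |R|=1.02019 >1
  x=-10.515: |R|=1.01978 >1
  x=-10.452: |R|=1.01745 >1
Interval (-10.0000, 0).

z∈(-10.0000,0).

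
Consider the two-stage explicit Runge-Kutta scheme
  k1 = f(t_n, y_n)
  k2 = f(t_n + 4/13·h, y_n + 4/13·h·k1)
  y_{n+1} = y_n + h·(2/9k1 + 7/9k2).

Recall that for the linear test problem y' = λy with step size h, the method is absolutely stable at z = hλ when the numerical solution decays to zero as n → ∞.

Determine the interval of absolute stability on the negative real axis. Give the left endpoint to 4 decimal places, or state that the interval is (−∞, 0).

With y'=λy (z=hλ):
  k1=λy_n ⇒ h·k1=z·y_n;  k2=λ(1+4/13z)y_n ⇒ h·k2=z(1+4/13z)y_n
  y_{n+1}/y_n = 1 + 2/9z + 7/9z(1+4/13z) = 1 + z + 28/117z²
  so R(z) = 1 + z + 28/117z².

Find x<0 with |R(x)|<1.
x=-0.82: |R|=0.3409
R=1: x+28/117x²=0 ⇒ x=−117/28=-4.1786; min R=1−1/(4·28/117)=-0.0446>−1
Confirm numerically:
  x=-4.012: |R|=0.84007 <1
  x=-3.532: |R|=0.45348 <1
  x=-3.502: |R|=0.43298 <1
  x=-2.128: |R|=0.04428 <1
  x=-4.643: |R|=1.51605 >1
  x=-4.416: |R|=1.25092 >1
Interval (-4.1786, 0).

z∈(-4.1786,0).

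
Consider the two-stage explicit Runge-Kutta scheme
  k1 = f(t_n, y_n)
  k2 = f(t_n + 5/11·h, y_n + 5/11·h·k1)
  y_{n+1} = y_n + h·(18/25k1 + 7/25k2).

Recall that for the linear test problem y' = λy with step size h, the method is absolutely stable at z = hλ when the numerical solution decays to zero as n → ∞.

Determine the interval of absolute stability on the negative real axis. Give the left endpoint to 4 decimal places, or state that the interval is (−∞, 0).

On y'=λy, z=hλ:
  k1=λy_n ⇒ h·k1=z·y_n;  k2=λ(1+5/11z)y_n ⇒ h·k2=z(1+5/11z)y_n
  y_{n+1}/y_n = 1 + 18/25z + 7/25z(1+5/11z) = 1 + z + 7/55z²
  so R(z) = 1 + z + 7/55z².

Find x<0 with |R(x)|<1.
x=-1.65: |R|=0.3035
R=1: x+7/55x²=0 ⇒ x=−55/7=-7.8571; min R=1−1/(4·7/55)=-0.9643>−1
Confirm numerically:
  x=-6.771: |R|=0.06400 <1
  x=-6.330: |R|=0.23032 <1
  x=-5.121: |R|=0.78332 <1
  x=-4.994: |R|=0.81981 <1
  x=-8.447: |R|=1.63414 >1
  x=-8.365: |R|=1.54068 >1
  x=-8.057: |R|=1.20494 >1
Interval (-7.8571, 0).

(-7.8571, 0).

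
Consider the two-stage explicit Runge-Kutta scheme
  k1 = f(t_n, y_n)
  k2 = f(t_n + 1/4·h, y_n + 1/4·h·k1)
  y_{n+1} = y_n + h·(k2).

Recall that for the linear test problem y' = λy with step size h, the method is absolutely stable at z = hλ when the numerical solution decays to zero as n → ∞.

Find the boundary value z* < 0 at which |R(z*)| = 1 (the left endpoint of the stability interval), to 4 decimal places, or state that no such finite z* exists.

Set f=λy, z=hλ:
  k1=λy_n ⇒ h·k1=z·y_n;  k2=λ(1+1/4z)y_n ⇒ h·k2=z(1+1/4z)y_n
  y_{n+1}/y_n = 1 + z(1+1/4z) = 1 + z + 1/4z²
  ⇒ R(z) = 1 + z + 1/4z².

Need |R(x)|<1, x<0.
x=-1.16: |R|=0.1764
R=1: x+1/4x²=0 ⇒ x=−4=-4.0000; min R=1−1/(4·1/4)=0.0000>−1
Confirm numerically:
  x=-3.959: |R|=0.95942 <1
  x=-2.467: |R|=0.05452 <1
  x=-2.070: |R|=0.00123 <1
  x=-1.893: |R|=0.00286 <1
  x=-4.533: |R|=1.60402 >1
  x=-4.464: |R|=1.51782 >1
  x=-4.206: |R|=1.21661 >1
Interval (-4.0000, 0).

z* = -4.0000.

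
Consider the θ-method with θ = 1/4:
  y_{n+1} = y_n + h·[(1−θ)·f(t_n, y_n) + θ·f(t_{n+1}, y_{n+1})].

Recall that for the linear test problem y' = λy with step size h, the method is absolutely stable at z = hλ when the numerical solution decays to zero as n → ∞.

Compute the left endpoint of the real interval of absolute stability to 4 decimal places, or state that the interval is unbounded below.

left endpoint -4.0000.

Test eqn y'=λy, z=hλ:
  y_{n+1} = y_n + z·[3/4·y_n + 1/4·y_{n+1}] ⇒ (1 − 1/4z)y_{n+1} = (1 + 3/4z)y_n
  ⇒ R(z) = (1 + 3/4z)/(1 − 1/4z).

Boundary: |R(x)|=1, x<0.
x=-1.79: |R|=0.2366
R=−1: 1+3/4x = −1+1/4x ⇒ -1/2x=2 ⇒ x=2/(-1/2)=-4.0000
Confirm numerically:
  x=-3.970: |R|=0.99247 <1
  x=-3.452: |R|=0.85293 <1
  x=-3.364: |R|=0.82727 <1
  x=-1.678: |R|=0.18211 <1
  x=-4.449: |R|=1.10628 >1
  x=-4.328: |R|=1.07877 >1
  x=-4.258: |R|=1.06248 >1
Stable set (-4.0000, 0).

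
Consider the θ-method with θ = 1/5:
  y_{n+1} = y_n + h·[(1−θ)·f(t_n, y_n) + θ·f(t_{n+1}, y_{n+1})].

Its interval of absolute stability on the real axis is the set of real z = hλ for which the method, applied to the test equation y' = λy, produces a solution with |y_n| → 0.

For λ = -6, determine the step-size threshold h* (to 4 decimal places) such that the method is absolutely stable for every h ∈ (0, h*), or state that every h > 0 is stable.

With y'=λy (z=hλ):
  y_{n+1} = y_n + z·[4/5·y_n + 1/5·y_{n+1}] ⇒ (1 − 1/5z)y_{n+1} = (1 + 4/5z)y_n
  ⇒ R(z) = (1 + 4/5z)/(1 − 1/5z).

Find x<0 with |R(x)|<1.
x=-0.38: |R|=0.6468
R=−1: 1+4/5x = −1+1/5x ⇒ -3/5x=2 ⇒ x=2/(-3/5)=-3.3333
Confirm numerically:
  x=-3.181: |R|=0.94414 <1
  x=-2.807: |R|=0.79775 <1
  x=-2.775: |R|=0.78457 <1
  x=-2.126: |R|=0.49172 <1
  x=-3.696: |R|=1.12511 >1
  x=-3.377: |R|=1.01564 >1
Interval (-3.3333, 0).

(-3.3333,0); λ=-6 ⇒ h* = (10/3)/6 = 0.5556.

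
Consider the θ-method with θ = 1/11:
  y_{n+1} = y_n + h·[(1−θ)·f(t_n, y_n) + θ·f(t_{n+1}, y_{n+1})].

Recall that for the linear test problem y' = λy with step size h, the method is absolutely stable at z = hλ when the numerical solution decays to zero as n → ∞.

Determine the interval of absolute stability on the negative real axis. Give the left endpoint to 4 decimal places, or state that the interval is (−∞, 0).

Test eqn y'=λy, z=hλ:
  y_{n+1} = y_n + z·[10/11·y_n + 1/11·y_{n+1}] ⇒ (1 − 1/11z)y_{n+1} = (1 + 10/11z)y_n
  Hence R(z) = (1 + 10/11z)/(1 − 1/11z).

Need |R(x)|<1, x<0.
x=-0.94: |R|=0.1340
R=−1: 1+10/11x = −1+1/11x ⇒ -9/11x=2 ⇒ x=2/(-9/11)=-2.4444
Confirm numerically:
  x=-2.407: |R|=0.97486 <1
  x=-1.212: |R|=0.09171 <1
  x=-1.174: |R|=0.06079 <1
  x=-2.944: |R|=1.32243 >1
  x=-2.724: |R|=1.18333 >1
  x=-2.633: |R|=1.12448 >1
So |R|<1 on (-2.4444, 0).

z∈(-2.4444,0).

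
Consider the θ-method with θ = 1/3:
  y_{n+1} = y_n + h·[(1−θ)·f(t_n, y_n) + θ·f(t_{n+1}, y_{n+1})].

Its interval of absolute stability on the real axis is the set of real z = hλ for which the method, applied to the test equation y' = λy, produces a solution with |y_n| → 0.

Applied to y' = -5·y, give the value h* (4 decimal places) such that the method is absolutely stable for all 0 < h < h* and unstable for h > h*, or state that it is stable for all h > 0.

(-6.0000,0); λ=-5 ⇒ h* = (6)/5 = 1.2000.

Set f=λy, z=hλ:
  y_{n+1} = y_n + z·[2/3·y_n + 1/3·y_{n+1}] ⇒ (1 − 1/3z)y_{n+1} = (1 + 2/3z)y_n
  R(z) = (1 + 2/3z)/(1 − 1/3z).

Boundary: |R(x)|=1, x<0.
x=-0.9: |R|=0.3077
R=−1: 1+2/3x = −1+1/3x ⇒ -1/3x=2 ⇒ x=2/(-1/3)=-6.0000
Confirm numerically:
  x=-4.466: |R|=0.79454 <1
  x=-4.178: |R|=0.74617 <1
  x=-2.837: |R|=0.45811 <1
  x=-6.599: |R|=1.06240 >1
  x=-6.448: |R|=1.04742 >1
Stable set (-6.0000, 0).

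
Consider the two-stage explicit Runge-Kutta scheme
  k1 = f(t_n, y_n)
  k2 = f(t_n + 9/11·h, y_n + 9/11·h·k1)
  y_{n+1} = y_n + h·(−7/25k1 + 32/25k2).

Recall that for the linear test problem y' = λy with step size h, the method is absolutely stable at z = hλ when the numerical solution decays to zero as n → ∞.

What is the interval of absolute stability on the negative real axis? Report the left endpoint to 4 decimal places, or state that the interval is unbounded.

(-0.9549, 0).

With y'=λy (z=hλ):
  k1=λy_n ⇒ h·k1=z·y_n;  k2=λ(1+9/11z)y_n ⇒ h·k2=z(1+9/11z)y_n
  y_{n+1}/y_n = 1 − 7/25z + 32/25z(1+9/11z) = 1 + z + 288/275z²
  R(z) = 1 + z + 288/275z².

Need |R(x)|<1, x<0.
x=-1.65: |R|=2.2012
R=1: x+288/275x²=0 ⇒ x=−275/288=-0.9549; min R=1−1/(4·288/275)=0.7613>−1
Confirm numerically:
  x=-0.650: |R|=0.79247 <1
  x=-0.568: |R|=0.76988 <1
  x=-0.476: |R|=0.76129 <1
  x=-1.292: |R|=1.45617 >1
  x=-1.057: |R|=1.11306 >1
So |R|<1 on (-0.9549, 0).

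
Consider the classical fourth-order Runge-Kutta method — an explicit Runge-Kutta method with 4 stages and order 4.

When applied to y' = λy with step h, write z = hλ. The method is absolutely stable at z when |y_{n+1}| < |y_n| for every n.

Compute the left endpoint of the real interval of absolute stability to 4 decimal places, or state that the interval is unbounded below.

z* = -2.7853.

Set f=λy, z=hλ:
  order 4, 4-stage ⇒ R(z)=1+z+z^2/2+z^3/6+z^4/24
  (e.g. R(-0.96)=0.38873, |R|=0.38873)

Boundary: |R(x)|=1, x<0.
x=-0.96: |R|=0.3887
|R(-2.15)|=0.3952 |R(-1.93)|=0.3124 |R(-1.36)|=0.2881
Bisect:
  x_lo=-3.1904 |R|=1.8035  x_hi=-0.2370 |R|=0.7890
  mid=-1.71370 |R|=0.27525 →hi
  mid=-2.45205 |R|=0.60332 →hi
  mid=-2.82122 |R|=1.05553 →lo
  mid=-2.63663 |R|=0.79805 →hi
  mid=-2.72893 |R|=0.91829 →hi
  mid=-2.77507 |R|=0.98470 →hi
  mid=-2.79815 |R|=1.01955 →lo
  mid=-2.78661 |R|=1.00199 →lo
  mid=-2.78084 |R|=0.99331 →hi
  ...
  [-2.78535,-2.78517] ⇒ x*=-2.7853
Interval (-2.7853, 0).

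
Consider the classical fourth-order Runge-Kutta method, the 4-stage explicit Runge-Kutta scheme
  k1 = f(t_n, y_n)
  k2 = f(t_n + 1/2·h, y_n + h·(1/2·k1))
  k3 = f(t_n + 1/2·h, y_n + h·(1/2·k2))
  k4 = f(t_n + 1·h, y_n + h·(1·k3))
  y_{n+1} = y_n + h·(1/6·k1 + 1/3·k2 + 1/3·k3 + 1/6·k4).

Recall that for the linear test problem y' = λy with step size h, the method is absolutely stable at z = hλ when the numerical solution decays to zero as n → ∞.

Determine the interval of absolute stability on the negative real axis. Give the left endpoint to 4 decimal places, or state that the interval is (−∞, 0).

(-2.7853, 0).

On y'=λy, z=hλ:
  order 4, 4-stage ⇒ R(z)=1+z+z^2/2+z^3/6+z^4/24
  (e.g. R(-1.56)=0.27083, |R|=0.27083)

Find x<0 with |R(x)|<1.
x=-1.56: |R|=0.2708
|R(-2.29)|=0.4764 |R(-1.25)|=0.3075 |R(-1.19)|=0.3207
Bisect:
  x_lo=-3.6072 |R|=3.1305  x_hi=-0.2805 |R|=0.7554
  mid=-1.94386 |R|=0.31617 →hi
  mid=-2.77552 |R|=0.98537 →hi
  mid=-3.19135 |R|=1.80586 →lo
  mid=-2.98344 |R|=1.34221 →lo
  mid=-2.87948 |R|=1.15154 →lo
  mid=-2.82750 |R|=1.06552 →lo
  mid=-2.80151 |R|=1.02473 →lo
  ...
  [-2.78547,-2.78527] ⇒ x*=-2.7853
Stable set (-2.7853, 0).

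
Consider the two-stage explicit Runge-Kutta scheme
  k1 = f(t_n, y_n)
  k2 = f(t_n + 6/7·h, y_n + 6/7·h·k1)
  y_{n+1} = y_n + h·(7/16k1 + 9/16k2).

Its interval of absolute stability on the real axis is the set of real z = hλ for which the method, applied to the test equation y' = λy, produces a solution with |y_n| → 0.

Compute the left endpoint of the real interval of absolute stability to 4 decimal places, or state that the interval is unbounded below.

On y'=λy, z=hλ:
  k1=λy_n ⇒ h·k1=z·y_n;  k2=λ(1+6/7z)y_n ⇒ h·k2=z(1+6/7z)y_n
  y_{n+1}/y_n = 1 + 7/16z + 9/16z(1+6/7z) = 1 + z + 27/56z²
  Hence R(z) = 1 + z + 27/56z².

Solve |R(x)|<1 on ℝ⁻.
x=-1.77: |R|=0.7405
R=1: x+27/56x²=0 ⇒ x=−56/27=-2.0741; min R=1−1/(4·27/56)=0.4815>−1
Confirm numerically:
  x=-1.982: |R|=0.91201 <1
  x=-1.831: |R|=0.78541 <1
  x=-0.912: |R|=0.48902 <1
  x=-2.453: |R|=1.44815 >1
  x=-2.359: |R|=1.32407 >1
Interval (-2.0741, 0).

left endpoint -2.0741.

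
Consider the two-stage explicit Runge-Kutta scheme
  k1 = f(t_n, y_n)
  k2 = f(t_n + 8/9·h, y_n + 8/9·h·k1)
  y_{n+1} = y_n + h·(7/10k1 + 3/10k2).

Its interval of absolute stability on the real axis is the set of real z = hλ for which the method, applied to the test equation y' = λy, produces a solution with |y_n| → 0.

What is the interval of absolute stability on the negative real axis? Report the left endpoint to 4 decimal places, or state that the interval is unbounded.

Test eqn y'=λy, z=hλ:
  k1=λy_n ⇒ h·k1=z·y_n;  k2=λ(1+8/9z)y_n ⇒ h·k2=z(1+8/9z)y_n
  y_{n+1}/y_n = 1 + 7/10z + 3/10z(1+8/9z) = 1 + z + 4/15z²
  Hence R(z) = 1 + z + 4/15z².

Solve |R(x)|<1 on ℝ⁻.
x=-1.51: |R|=0.0980
R=1: x+4/15x²=0 ⇒ x=−15/4=-3.7500; min R=1−1/(4·4/15)=0.0625>−1
Confirm numerically:
  x=-3.412: |R|=0.69247 <1
  x=-3.358: |R|=0.64898 <1
  x=-3.061: |R|=0.43759 <1
  x=-2.937: |R|=0.36326 <1
  x=-4.308: |R|=1.64103 >1
  x=-4.287: |R|=1.61390 >1
  x=-4.149: |R|=1.44145 >1
So |R|<1 on (-3.7500, 0).

(-3.7500, 0).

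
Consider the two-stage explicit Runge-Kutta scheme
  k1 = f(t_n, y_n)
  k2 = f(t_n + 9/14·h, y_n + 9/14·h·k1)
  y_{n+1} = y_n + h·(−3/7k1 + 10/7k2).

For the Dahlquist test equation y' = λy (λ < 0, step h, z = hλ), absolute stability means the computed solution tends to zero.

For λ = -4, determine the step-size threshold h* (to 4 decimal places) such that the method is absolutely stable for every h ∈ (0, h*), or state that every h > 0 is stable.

(-1.0889,0); λ=-4 ⇒ h* = (49/45)/4 = 0.2722.

Test eqn y'=λy, z=hλ:
  k1=λy_n ⇒ h·k1=z·y_n;  k2=λ(1+9/14z)y_n ⇒ h·k2=z(1+9/14z)y_n
  y_{n+1}/y_n = 1 − 3/7z + 10/7z(1+9/14z) = 1 + z + 45/49z²
  ⇒ R(z) = 1 + z + 45/49z².

Need |R(x)|<1, x<0.
x=-1.63: |R|=1.8100
R=1: x+45/49x²=0 ⇒ x=−49/45=-1.0889; min R=1−1/(4·45/49)=0.7278>−1
Confirm numerically:
  x=-1.033: |R|=0.94698 <1
  x=-0.950: |R|=0.87883 <1
  x=-0.857: |R|=0.81749 <1
  x=-0.602: |R|=0.73082 <1
  x=-1.619: |R|=1.78819 >1
  x=-1.585: |R|=1.72215 >1
  x=-1.515: |R|=1.59286 >1
Interval (-1.0889, 0).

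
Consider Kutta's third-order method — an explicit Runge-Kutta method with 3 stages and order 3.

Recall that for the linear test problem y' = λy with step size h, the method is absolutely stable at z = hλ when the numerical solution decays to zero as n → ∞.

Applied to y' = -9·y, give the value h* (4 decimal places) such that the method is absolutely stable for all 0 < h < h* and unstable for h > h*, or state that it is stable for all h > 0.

Set f=λy, z=hλ:
  order 3, 3-stage ⇒ R(z)=1+z+z^2/2+z^3/6
  (e.g. R(-1.38)=0.13419, |R|=0.13419)

Need |R(x)|<1, x<0.
x=-1.38: |R|=0.1342
|R(-2.88)|=1.7141 |R(-2.23)|=0.5918 |R(-1.32)|=0.1679
Bisect:
  x_lo=-3.0197 |R|=2.0497  x_hi=-0.1152 |R|=0.8912
  mid=-1.56748 |R|=0.01914 →hi
  mid=-2.29360 |R|=0.67426 →hi
  mid=-2.65667 |R|=1.25280 →lo
  mid=-2.47513 |R|=0.93922 →hi
  mid=-2.56590 |R|=1.08956 →lo
  mid=-2.52052 |R|=1.01282 →lo
  mid=-2.49783 |R|=0.97564 →hi
  ...
  [-2.51289,-2.51272] ⇒ x*=-2.5127
Stable set (-2.5127, 0).

(-2.5127,0); λ=-9 ⇒ h* = 0.2792.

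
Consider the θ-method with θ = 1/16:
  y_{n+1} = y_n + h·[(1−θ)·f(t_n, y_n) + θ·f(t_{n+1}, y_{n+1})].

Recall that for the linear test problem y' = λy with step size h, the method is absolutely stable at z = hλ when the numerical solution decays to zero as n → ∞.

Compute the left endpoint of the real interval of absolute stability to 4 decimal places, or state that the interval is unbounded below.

left endpoint -2.2857.

Test eqn y'=λy, z=hλ:
  y_{n+1} = y_n + z·[15/16·y_n + 1/16·y_{n+1}] ⇒ (1 − 1/16z)y_{n+1} = (1 + 15/16z)y_n
  ⇒ R(z) = (1 + 15/16z)/(1 − 1/16z).

Solve |R(x)|<1 on ℝ⁻.
x=-0.62: |R|=0.4031
R=−1: 1+15/16x = −1+1/16x ⇒ -7/8x=2 ⇒ x=2/(-7/8)=-2.2857
Confirm numerically:
  x=-2.261: |R|=0.98105 <1
  x=-1.204: |R|=0.11974 <1
  x=-1.082: |R|=0.01346 <1
  x=-2.665: |R|=1.28449 >1
  x=-2.576: |R|=1.21878 >1
  x=-2.527: |R|=1.18233 >1
Stable set (-2.2857, 0).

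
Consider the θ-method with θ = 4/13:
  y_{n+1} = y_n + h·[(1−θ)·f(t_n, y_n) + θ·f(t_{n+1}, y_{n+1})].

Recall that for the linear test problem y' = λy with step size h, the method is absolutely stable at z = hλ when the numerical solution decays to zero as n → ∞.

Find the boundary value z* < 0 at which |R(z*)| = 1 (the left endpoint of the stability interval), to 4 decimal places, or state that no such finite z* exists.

Test eqn y'=λy, z=hλ:
  y_{n+1} = y_n + z·[9/13·y_n + 4/13·y_{n+1}] ⇒ (1 − 4/13z)y_{n+1} = (1 + 9/13z)y_n
  so R(z) = (1 + 9/13z)/(1 − 4/13z).

Boundary: |R(x)|=1, x<0.
x=-0.35: |R|=0.6840
R=−1: 1+9/13x = −1+4/13x ⇒ -5/13x=2 ⇒ x=2/(-5/13)=-5.2000
Confirm numerically:
  x=-2.967: |R|=0.55103 <1
  x=-2.730: |R|=0.48370 <1
  x=-2.084: |R|=0.26978 <1
  x=-5.754: |R|=1.07691 >1
  x=-5.361: |R|=1.02337 >1
  x=-5.347: |R|=1.02137 >1
Stable set (-5.2000, 0).

left endpoint -5.2000.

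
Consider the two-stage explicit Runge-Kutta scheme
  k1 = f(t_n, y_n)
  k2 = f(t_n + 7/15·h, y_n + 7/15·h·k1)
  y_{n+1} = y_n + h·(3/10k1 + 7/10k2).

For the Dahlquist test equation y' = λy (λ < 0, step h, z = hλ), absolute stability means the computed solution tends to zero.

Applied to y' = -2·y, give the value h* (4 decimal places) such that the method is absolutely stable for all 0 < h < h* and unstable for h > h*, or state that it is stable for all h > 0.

(-3.0612,0); λ=-2 ⇒ h* = (150/49)/2 = 1.5306.

On y'=λy, z=hλ:
  k1=λy_n ⇒ h·k1=z·y_n;  k2=λ(1+7/15z)y_n ⇒ h·k2=z(1+7/15z)y_n
  y_{n+1}/y_n = 1 + 3/10z + 7/10z(1+7/15z) = 1 + z + 49/150z²
  ⇒ R(z) = 1 + z + 49/150z².

Find x<0 with |R(x)|<1.
x=-1.37: |R|=0.2431
R=1: x+49/150x²=0 ⇒ x=−150/49=-3.0612; min R=1−1/(4·49/150)=0.2347>−1
Confirm numerically:
  x=-2.888: |R|=0.83658 <1
  x=-2.518: |R|=0.55317 <1
  x=-2.158: |R|=0.36327 <1
  x=-2.101: |R|=0.34097 <1
  x=-3.533: |R|=1.54448 >1
  x=-3.420: |R|=1.40082 >1
So |R|<1 on (-3.0612, 0).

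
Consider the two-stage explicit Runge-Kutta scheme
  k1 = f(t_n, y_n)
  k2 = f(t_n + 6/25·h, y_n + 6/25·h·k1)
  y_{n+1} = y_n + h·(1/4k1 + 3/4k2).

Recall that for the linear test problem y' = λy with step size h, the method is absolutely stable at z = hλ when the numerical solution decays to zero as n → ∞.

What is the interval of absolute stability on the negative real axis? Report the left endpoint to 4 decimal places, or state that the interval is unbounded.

z∈(-5.5556,0).

Test eqn y'=λy, z=hλ:
  k1=λy_n ⇒ h·k1=z·y_n;  k2=λ(1+6/25z)y_n ⇒ h·k2=z(1+6/25z)y_n
  y_{n+1}/y_n = 1 + 1/4z + 3/4z(1+6/25z) = 1 + z + 9/50z²
  R(z) = 1 + z + 9/50z².

Find x<0 with |R(x)|<1.
x=-1: |R|=0.1800
R=1: x+9/50x²=0 ⇒ x=−50/9=-5.5556; min R=1−1/(4·9/50)=-0.3889>−1
Confirm numerically:
  x=-4.995: |R|=0.49600 <1
  x=-4.242: |R|=0.00298 <1
  x=-4.041: |R|=0.10166 <1
  x=-3.985: |R|=0.12656 <1
  x=-5.936: |R|=1.40650 >1
  x=-5.710: |R|=1.15874 >1
So |R|<1 on (-5.5556, 0).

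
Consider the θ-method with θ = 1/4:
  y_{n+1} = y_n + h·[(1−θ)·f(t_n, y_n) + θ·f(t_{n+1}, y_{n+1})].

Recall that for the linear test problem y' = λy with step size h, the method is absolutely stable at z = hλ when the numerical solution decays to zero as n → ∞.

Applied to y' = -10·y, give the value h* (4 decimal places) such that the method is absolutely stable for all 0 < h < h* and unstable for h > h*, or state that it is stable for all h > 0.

On y'=λy, z=hλ:
  y_{n+1} = y_n + z·[3/4·y_n + 1/4·y_{n+1}] ⇒ (1 − 1/4z)y_{n+1} = (1 + 3/4z)y_n
  ⇒ R(z) = (1 + 3/4z)/(1 − 1/4z).

Solve |R(x)|<1 on ℝ⁻.
x=-0.71: |R|=0.3970
R=−1: 1+3/4x = −1+1/4x ⇒ -1/2x=2 ⇒ x=2/(-1/2)=-4.0000
Confirm numerically:
  x=-3.401: |R|=0.83813 <1
  x=-2.596: |R|=0.57429 <1
  x=-2.452: |R|=0.52015 <1
  x=-2.146: |R|=0.39668 <1
  x=-4.578: |R|=1.13476 >1
  x=-4.138: |R|=1.03391 >1
  x=-4.109: |R|=1.02688 >1
So |R|<1 on (-4.0000, 0).

(-4.0000,0); λ=-10 ⇒ h* = (4)/10 = 0.4000.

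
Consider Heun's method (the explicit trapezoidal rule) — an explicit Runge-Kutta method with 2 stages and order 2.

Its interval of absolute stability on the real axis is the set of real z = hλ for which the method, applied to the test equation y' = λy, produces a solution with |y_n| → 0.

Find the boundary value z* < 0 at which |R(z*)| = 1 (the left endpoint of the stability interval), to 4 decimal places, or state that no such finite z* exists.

z* = -2.0000.

Set f=λy, z=hλ:
  order 2, 2-stage ⇒ R(z)=1+z+z^2/2
  (e.g. R(-0.9)=0.50500, |R|=0.50500)

Solve |R(x)|<1 on ℝ⁻.
x=-0.9: |R|=0.5050
|R(-2.37)|=1.4385 |R(-1.97)|=0.9704 |R(-1.06)|=0.5018
Bisect:
  x_lo=-2.5465 |R|=1.6958  x_hi=-0.2203 |R|=0.8040
  mid=-1.38339 |R|=0.57350 →hi
  mid=-1.96495 |R|=0.96556 →hi
  mid=-2.25573 |R|=1.28843 →lo
  mid=-2.11034 |R|=1.11643 →lo
  mid=-2.03765 |R|=1.03835 →lo
  mid=-2.00130 |R|=1.00130 →lo
  mid=-1.98312 |R|=0.98327 →hi
  mid=-1.99221 |R|=0.99224 →hi
  mid=-1.99675 |R|=0.99676 →hi
  mid=-1.99903 |R|=0.99903 →hi
  ...
  [-2.00002,-1.99988] ⇒ x*=-2.0000
So |R|<1 on (-2.0000, 0).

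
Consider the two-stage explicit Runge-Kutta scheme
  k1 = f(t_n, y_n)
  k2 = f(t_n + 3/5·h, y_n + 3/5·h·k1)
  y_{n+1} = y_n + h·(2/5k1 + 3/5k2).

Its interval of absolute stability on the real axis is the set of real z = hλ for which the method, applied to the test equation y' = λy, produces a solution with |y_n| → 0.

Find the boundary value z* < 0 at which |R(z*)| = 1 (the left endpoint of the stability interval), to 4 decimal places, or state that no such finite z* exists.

z* = -2.7778.

Set f=λy, z=hλ:
  k1=λy_n ⇒ h·k1=z·y_n;  k2=λ(1+3/5z)y_n ⇒ h·k2=z(1+3/5z)y_n
  y_{n+1}/y_n = 1 + 2/5z + 3/5z(1+3/5z) = 1 + z + 9/25z²
  Hence R(z) = 1 + z + 9/25z².

Solve |R(x)|<1 on ℝ⁻.
x=-0.31: |R|=0.7246
R=1: x+9/25x²=0 ⇒ x=−25/9=-2.7778; min R=1−1/(4·9/25)=0.3056>−1
Confirm numerically:
  x=-2.683: |R|=0.90846 <1
  x=-2.170: |R|=0.52520 <1
  x=-2.003: |R|=0.44132 <1
  x=-1.629: |R|=0.32631 <1
  x=-2.881: |R|=1.10706 >1
  x=-2.800: |R|=1.02240 >1
Stable set (-2.7778, 0).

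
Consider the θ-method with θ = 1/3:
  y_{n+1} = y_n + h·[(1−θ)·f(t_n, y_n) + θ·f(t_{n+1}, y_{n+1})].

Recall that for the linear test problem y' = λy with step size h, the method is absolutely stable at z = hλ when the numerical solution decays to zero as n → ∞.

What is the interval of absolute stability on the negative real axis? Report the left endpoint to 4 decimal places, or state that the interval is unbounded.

Test eqn y'=λy, z=hλ:
  y_{n+1} = y_n + z·[2/3·y_n + 1/3·y_{n+1}] ⇒ (1 − 1/3z)y_{n+1} = (1 + 2/3z)y_n
  ⇒ R(z) = (1 + 2/3z)/(1 − 1/3z).

Solve |R(x)|<1 on ℝ⁻.
x=-1.49: |R|=0.0045
R=−1: 1+2/3x = −1+1/3x ⇒ -1/3x=2 ⇒ x=2/(-1/3)=-6.0000
Confirm numerically:
  x=-5.347: |R|=0.92177 <1
  x=-2.832: |R|=0.45679 <1
  x=-2.623: |R|=0.39943 <1
  x=-6.564: |R|=1.05897 >1
  x=-6.087: |R|=1.00957 >1
Stable set (-6.0000, 0).

(-6.0000, 0).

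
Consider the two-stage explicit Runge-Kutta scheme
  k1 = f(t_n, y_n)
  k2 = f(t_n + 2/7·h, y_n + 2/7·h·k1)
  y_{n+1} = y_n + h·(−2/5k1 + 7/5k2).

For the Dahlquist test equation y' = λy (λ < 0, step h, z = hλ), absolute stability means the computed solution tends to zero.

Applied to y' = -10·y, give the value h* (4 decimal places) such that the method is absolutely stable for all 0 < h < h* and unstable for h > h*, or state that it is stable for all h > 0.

(-2.5000,0); λ=-10 ⇒ h* = (5/2)/10 = 0.2500.

On y'=λy, z=hλ:
  k1=λy_n ⇒ h·k1=z·y_n;  k2=λ(1+2/7z)y_n ⇒ h·k2=z(1+2/7z)y_n
  y_{n+1}/y_n = 1 − 2/5z + 7/5z(1+2/7z) = 1 + z + 2/5z²
  ⇒ R(z) = 1 + z + 2/5z².

Find x<0 with |R(x)|<1.
x=-1.48: |R|=0.3962
R=1: x+2/5x²=0 ⇒ x=−5/2=-2.5000; min R=1−1/(4·2/5)=0.3750>−1
Confirm numerically:
  x=-1.963: |R|=0.57835 <1
  x=-1.234: |R|=0.37510 <1
  x=-1.192: |R|=0.37635 <1
  x=-3.057: |R|=1.68110 >1
  x=-3.039: |R|=1.65521 >1
Interval (-2.5000, 0).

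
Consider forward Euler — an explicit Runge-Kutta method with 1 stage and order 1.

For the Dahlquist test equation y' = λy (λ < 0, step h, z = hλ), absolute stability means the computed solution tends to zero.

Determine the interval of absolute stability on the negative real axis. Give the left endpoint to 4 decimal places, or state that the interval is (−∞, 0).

(-2.0000, 0).

Test eqn y'=λy, z=hλ:
  order 1, 1-stage ⇒ R(z)=1+z
  (e.g. R(-1.06)=-0.06000, |R|=0.06000)

Find x<0 with |R(x)|<1.
x=-1.06: |R|=0.0600
|R(-2.05)|=1.0500 |R(-1.73)|=0.7300 |R(-0.64)|=0.3600
Bisect:
  x_lo=-2.4709 |R|=1.4709  x_hi=-0.3555 |R|=0.6445
  mid=-1.41319 |R|=0.41319 →hi
  mid=-1.94204 |R|=0.94204 →hi
  mid=-2.20647 |R|=1.20647 →lo
  mid=-2.07426 |R|=1.07426 →lo
  mid=-2.00815 |R|=1.00815 →lo
  mid=-1.97510 |R|=0.97510 →hi
  mid=-1.99162 |R|=0.99162 →hi
  mid=-1.99989 |R|=0.99989 →hi
  mid=-2.00402 |R|=1.00402 →lo
  ...
  [-2.00001,-1.99989] ⇒ x*=-2.0000
Stable set (-2.0000, 0).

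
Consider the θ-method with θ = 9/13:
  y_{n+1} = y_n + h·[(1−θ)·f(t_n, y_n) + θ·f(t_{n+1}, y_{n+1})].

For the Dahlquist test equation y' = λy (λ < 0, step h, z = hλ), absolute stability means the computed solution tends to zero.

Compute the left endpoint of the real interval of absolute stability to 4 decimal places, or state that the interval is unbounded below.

Set f=λy, z=hλ:
  y_{n+1} = y_n + z·[4/13·y_n + 9/13·y_{n+1}] ⇒ (1 − 9/13z)y_{n+1} = (1 + 4/13z)y_n
  Hence R(z) = (1 + 4/13z)/(1 − 9/13z).

Need |R(x)|<1, x<0.
x=-0.38: |R|=0.6991
x=-2: |R|=0.1613
x=-10: |R|=0.2621
x=-100: |R|=0.4239
θ=9/13≥1/2 ⇒ |1+4/13x|<|1−9/13x| ∀x<0 ⇒ unbounded interval.

interval (−∞, 0).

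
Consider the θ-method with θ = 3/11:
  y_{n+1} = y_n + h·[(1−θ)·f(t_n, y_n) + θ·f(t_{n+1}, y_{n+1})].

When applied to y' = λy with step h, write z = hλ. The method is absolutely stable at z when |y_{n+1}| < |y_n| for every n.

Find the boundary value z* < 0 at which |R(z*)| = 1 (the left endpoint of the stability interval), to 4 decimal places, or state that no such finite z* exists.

left endpoint -4.4000.

On y'=λy, z=hλ:
  y_{n+1} = y_n + z·[8/11·y_n + 3/11·y_{n+1}] ⇒ (1 − 3/11z)y_{n+1} = (1 + 8/11z)y_n
  R(z) = (1 + 8/11z)/(1 − 3/11z).

Solve |R(x)|<1 on ℝ⁻.
x=-0.53: |R|=0.5369
R=−1: 1+8/11x = −1+3/11x ⇒ -5/11x=2 ⇒ x=2/(-5/11)=-4.4000
Confirm numerically:
  x=-2.956: |R|=0.63660 <1
  x=-2.772: |R|=0.57859 <1
  x=-2.066: |R|=0.32143 <1
  x=-1.962: |R|=0.27810 <1
  x=-4.952: |R|=1.10675 >1
  x=-4.637: |R|=1.04757 >1
Interval (-4.4000, 0).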